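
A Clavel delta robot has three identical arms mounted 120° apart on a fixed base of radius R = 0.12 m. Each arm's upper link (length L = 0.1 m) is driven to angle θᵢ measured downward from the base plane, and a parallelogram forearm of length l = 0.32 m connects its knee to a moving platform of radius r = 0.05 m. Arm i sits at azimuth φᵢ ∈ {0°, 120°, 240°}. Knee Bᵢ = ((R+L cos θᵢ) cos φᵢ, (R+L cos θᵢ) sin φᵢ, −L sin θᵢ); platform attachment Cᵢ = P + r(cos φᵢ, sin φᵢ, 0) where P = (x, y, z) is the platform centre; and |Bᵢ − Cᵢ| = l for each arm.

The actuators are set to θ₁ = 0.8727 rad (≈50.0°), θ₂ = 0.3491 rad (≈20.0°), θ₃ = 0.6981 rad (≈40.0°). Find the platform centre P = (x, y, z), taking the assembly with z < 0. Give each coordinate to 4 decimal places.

(-0.0489, 0.0405, -0.3359)

centre 1 = (0.1343·cos0.0°, 0.1343·sin0.0°, -0.0766) = (0.1343, 0.0000, -0.0766)
φ2=120.0°: virtual centre (-0.0820, 0.1420, -0.0342), radius l
arm 3 at φ=240.0°: e+L cos θ3 = 0.1466;  centre 3 = (-0.0733, -0.1270, -0.0643)
subtract pairs → two planes through P
plane₁₂: -0.4325x+0.2840y+0.0848z = 0.0042
Cramer: x(z) = -0.0068+0.1253z;  y(z) = 0.0043-0.1078z
sphere 1 gives Az²+Bz+C=0 with A=1.0273, B=0.1169, C=-0.0766;  B²−4AC=0.3285;  roots -0.3359, 0.2220;  negative root z = -0.3359
x = -0.0489, y = 0.0405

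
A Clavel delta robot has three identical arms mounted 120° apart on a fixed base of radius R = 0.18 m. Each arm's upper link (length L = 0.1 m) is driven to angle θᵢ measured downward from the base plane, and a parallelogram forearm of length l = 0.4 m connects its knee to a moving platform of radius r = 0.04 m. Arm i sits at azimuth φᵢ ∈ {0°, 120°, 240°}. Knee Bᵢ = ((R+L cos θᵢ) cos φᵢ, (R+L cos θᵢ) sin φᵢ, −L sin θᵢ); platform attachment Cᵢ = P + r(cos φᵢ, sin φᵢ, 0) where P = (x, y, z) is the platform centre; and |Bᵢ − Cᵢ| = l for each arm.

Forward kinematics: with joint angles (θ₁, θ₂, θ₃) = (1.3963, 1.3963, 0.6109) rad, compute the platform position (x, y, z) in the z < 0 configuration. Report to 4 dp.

arm 1 at φ=0.0°: ρ1 = 0.1574;  O1 = (0.1574, 0.0000, -0.0985)
φ2=120.0°: virtual centre (-0.0787, 0.1363, -0.0985), radius l
O3 = (0.2219·cos240.0°, 0.2219·sin240.0°, -0.0574) = (-0.1110, -0.1922, -0.0574)
subtract pairs → two planes through P
plane₁₂: -0.4721x+0.2726y+0.0000z = 0.0000
Cramer: x(z) = -0.0150+0.0684z;  y(z) = -0.0260+0.1185z
sphere 1 gives Az²+Bz+C=0 with A=1.0187, B=0.1672, C=-0.1199;  B²−4AC=0.5166;  roots -0.4348, 0.2707;  negative root z = -0.4348
x = -0.0448, y = -0.0776

(-0.0448, -0.0776, -0.4348)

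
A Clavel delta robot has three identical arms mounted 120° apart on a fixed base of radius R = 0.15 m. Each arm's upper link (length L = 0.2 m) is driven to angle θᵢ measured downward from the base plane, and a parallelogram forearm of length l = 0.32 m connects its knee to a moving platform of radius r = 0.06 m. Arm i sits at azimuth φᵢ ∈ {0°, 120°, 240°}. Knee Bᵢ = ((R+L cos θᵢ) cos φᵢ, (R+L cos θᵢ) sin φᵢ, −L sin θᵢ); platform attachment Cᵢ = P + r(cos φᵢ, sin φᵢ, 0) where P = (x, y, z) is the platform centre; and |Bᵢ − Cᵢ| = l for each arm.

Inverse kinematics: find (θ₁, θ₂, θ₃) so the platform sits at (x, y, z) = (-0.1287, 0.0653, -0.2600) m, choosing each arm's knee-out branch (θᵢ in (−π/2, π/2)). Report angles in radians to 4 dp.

θ₁ = 1.1345, θ₂ = 0.0000, θ₃ = 0.6109

arm 1 (φ=0.0°): x'=-0.1287, y'=0.0653
  A cos θ + B sin θ = C:  0.2187·cos θ + -0.2600·sin θ = -0.1432
  √(A²+B²)=0.3397;  θ1 = -0.8715+2.0060 ≈ 1.1345
arm 2 (φ=120.0°): x'=0.1209, y'=0.0788
  e−x'=-0.0309;  (l²−L²−(e−x')²−y'²−z²)/2L = -0.0309
  γ=atan2(-0.2600,-0.0309)=-1.6891;  ψ=arccos(-0.1181)=1.6891;  θ2=γ+ψ≈0.0000
arm 3 (φ=240.0°): x'=0.0078, y'=-0.1441
  e−x'=0.0822;  (l²−L²−(e−x')²−y'²−z²)/2L = -0.0818
  γ=atan2(-0.2600,0.0822)=-1.2646;  ψ=arccos(-0.3000)=1.8755;  θ3=γ+ψ≈0.6109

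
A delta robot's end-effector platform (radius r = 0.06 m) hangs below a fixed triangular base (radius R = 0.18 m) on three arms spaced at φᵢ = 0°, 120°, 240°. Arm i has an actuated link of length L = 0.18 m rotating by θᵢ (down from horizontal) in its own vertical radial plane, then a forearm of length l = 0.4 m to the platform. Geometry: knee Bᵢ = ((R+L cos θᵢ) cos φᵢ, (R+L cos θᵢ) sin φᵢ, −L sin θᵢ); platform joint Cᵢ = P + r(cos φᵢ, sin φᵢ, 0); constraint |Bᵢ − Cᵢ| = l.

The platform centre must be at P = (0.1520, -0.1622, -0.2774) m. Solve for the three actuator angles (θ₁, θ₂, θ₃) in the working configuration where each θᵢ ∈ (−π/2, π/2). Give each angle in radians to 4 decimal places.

arm 1 (φ=0.0°): x'=0.1520, y'=-0.1622
  e−x'=-0.0320;  (l²−L²−(e−x')²−y'²−z²)/2L = 0.0648
  γ=atan2(-0.2774,-0.0320)=-1.6856;  ψ=arccos(0.2319)=1.3367;  θ1=γ+ψ≈-0.3489
arm 2 (φ=120.0°): x'=-0.2165, y'=-0.0505
  A cos θ + B sin θ = C:  0.3365·cos θ + -0.2774·sin θ = -0.1809
  θ2 = atan2(B,A) + arccos(C/0.4361) = 1.3090
φ3=240.0° → target in arm frame (0.0645, 0.2127)
  A cos θ + B sin θ = C:  0.0555·cos θ + -0.2774·sin θ = 0.0064
  √(A²+B²)=0.2829;  θ3 = -1.3732+1.5481 ≈ 0.1749

θ₁ = -0.3489, θ₂ = 1.3090, θ₃ = 0.1749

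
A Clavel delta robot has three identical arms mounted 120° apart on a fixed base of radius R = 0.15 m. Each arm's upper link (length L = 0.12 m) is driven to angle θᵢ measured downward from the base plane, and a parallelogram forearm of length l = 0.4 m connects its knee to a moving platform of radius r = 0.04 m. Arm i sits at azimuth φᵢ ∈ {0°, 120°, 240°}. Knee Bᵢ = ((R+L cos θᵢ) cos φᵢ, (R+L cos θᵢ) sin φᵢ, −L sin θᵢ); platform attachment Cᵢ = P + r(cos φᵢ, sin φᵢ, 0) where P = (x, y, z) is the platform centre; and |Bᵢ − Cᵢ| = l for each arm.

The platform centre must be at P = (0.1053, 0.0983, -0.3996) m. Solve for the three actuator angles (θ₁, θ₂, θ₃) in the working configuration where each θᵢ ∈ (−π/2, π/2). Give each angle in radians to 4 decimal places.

φ1=0.0° → target in arm frame (0.1053, 0.0983)
  e−x'=0.0047;  (l²−L²−(e−x')²−y'²−z²)/2L = -0.0990
  θ1 = atan2(B,A) + arccos(C/0.3996) = 0.2622
φ2=120.0° → target in arm frame (0.0325, -0.1403)
  A=0.0775, B=-0.3996, C=(l²−L²−A²−y'²−z²)/(2L)=-0.1658
  √(A²+B²)=0.4070;  θ2 = -1.3792+1.9902 ≈ 0.6111
arm 3 (φ=240.0°): x'=-0.1378, y'=0.0420
  e−x'=0.2478;  (l²−L²−(e−x')²−y'²−z²)/2L = -0.3218
  θ3 = atan2(B,A) + arccos(C/0.4702) = 1.3090

θ₁ = 0.2622, θ₂ = 0.6111, θ₃ = 1.3090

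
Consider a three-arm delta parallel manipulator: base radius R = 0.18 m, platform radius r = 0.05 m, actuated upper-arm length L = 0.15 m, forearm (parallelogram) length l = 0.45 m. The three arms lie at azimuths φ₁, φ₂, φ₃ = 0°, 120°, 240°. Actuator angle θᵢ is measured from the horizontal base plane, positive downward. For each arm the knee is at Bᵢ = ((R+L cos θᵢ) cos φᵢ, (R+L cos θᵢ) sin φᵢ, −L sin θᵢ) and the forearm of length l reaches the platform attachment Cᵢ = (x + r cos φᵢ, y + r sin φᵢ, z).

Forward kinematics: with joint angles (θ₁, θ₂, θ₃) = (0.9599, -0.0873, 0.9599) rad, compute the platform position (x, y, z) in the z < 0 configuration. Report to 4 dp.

(-0.0849, 0.1471, -0.4234)

φ1=0.0°: virtual centre (0.2160, 0.0000, -0.1229), radius l
φ2=120.0°: virtual centre (-0.1397, 0.2420, 0.0131), radius l
S3 = (0.2160·cos240.0°, 0.2160·sin240.0°, -0.1229) = (-0.1080, -0.1871, -0.1229)
eliminate P² terms by subtracting sphere 1 from 2 and 3
linear system: -0.7115x+0.4840y = 0.0165−0.2719z; -0.6481x+-0.3742y = 0.0000−0.0000z
det = 0.5799;  x = -0.0106+0.1754z,  y = 0.0184+-0.3039z
sphere 1 gives Az²+Bz+C=0 with A=1.1231, B=0.1550, C=-0.1357;  B²−4AC=0.6336;  roots -0.4234, 0.2854;  negative root z = -0.4234
x = -0.0849, y = 0.1471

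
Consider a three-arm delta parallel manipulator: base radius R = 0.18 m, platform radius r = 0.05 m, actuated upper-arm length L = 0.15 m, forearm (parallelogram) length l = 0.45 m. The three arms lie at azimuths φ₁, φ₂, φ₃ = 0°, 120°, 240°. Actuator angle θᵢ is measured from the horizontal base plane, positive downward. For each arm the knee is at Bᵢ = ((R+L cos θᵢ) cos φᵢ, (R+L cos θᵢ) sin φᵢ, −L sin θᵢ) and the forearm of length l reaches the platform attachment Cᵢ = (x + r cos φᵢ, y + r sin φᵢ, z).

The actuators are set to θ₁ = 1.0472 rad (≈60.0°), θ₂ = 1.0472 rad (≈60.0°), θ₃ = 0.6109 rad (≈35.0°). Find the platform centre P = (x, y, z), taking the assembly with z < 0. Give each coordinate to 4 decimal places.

φ1=0.0°: virtual centre (0.2050, 0.0000, -0.1299), radius l
arm 2 at φ=120.0°: ρ2 = 0.2050;  centre 2 = (-0.1025, 0.1775, -0.1299)
centre 3 = (0.2529·cos240.0°, 0.2529·sin240.0°, -0.0860) = (-0.1264, -0.2190, -0.0860)
|centre ₂|²−|centre ₁|² = 0.0000;  |centre ₃|²−|centre ₁|² = 0.0124
plane₁₂: -0.6150x+0.3551y+0.0000z = 0.0000
Cramer: x(z) = -0.0088+0.0617z;  y(z) = -0.0152+0.1069z
sphere 1 gives Az²+Bz+C=0 with A=1.0152, B=0.2302, C=-0.1397;  B²−4AC=0.6203;  roots -0.5013, 0.2745;  negative root z = -0.5013
x = -0.0397, y = -0.0687

(-0.0397, -0.0687, -0.5013)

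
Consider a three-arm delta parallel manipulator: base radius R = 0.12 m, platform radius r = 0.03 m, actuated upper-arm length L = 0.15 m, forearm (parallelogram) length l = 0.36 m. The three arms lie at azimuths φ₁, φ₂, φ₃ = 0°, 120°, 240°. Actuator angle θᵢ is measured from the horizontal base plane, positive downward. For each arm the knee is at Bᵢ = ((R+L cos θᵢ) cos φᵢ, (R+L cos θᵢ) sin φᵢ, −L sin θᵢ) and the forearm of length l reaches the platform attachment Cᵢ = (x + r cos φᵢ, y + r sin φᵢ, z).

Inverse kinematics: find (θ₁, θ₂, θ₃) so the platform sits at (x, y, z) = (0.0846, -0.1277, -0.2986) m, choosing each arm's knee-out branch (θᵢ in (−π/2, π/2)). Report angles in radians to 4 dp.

φ1=0.0° → target in arm frame (0.0846, -0.1277)
  A cos θ + B sin θ = C:  0.0054·cos θ + -0.2986·sin θ = 0.0053
  γ=atan2(-0.2986,0.0054)=-1.5527;  ψ=arccos(0.0179)=1.5529;  θ1=γ+ψ≈0.0002
φ2=120.0° → target in arm frame (-0.1529, -0.0094)
  e−x'=0.2429;  (l²−L²−(e−x')²−y'²−z²)/2L = -0.1372
  γ=atan2(-0.2986,0.2429)=-0.8879;  ψ=arccos(-0.3563)=1.9351;  θ2=γ+ψ≈1.0472
φ3=240.0° → target in arm frame (0.0683, 0.1371)
  e−x'=0.0217;  (l²−L²−(e−x')²−y'²−z²)/2L = -0.0044
  γ=atan2(-0.2986,0.0217)=-1.4982;  ψ=arccos(-0.0149)=1.5856;  θ3=γ+ψ≈0.0874

θ₁ = 0.0002, θ₂ = 1.0472, θ₃ = 0.0874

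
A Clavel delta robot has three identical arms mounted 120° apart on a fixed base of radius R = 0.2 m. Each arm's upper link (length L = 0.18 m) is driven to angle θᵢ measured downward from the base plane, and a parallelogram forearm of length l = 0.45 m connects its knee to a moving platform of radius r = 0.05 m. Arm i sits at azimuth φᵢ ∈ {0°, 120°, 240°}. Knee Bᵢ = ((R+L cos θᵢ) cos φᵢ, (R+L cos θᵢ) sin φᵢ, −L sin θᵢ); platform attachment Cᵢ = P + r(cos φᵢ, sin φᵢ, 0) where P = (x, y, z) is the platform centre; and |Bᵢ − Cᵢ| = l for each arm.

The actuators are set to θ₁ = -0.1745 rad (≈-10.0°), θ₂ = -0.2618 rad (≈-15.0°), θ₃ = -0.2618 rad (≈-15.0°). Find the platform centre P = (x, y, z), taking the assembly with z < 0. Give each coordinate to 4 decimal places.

O1 = (0.3273·cos0.0°, 0.3273·sin0.0°, 0.0313) = (0.3273, 0.0000, 0.0313)
arm 2 at φ=120.0°: (R−r)+L cos θ2 = 0.3239;  O2 = (-0.1619, 0.2805, 0.0466)
arm 3 at φ=240.0°: (R−r)+L cos θ3 = 0.3239;  O3 = (-0.1619, -0.2805, 0.0466)
eliminate P² terms by subtracting sphere 1 from 2 and 3
plane₁₂: -0.9784x+0.5610y+0.0307z = -0.0010
Cramer: x(z) = 0.0010+0.0314z;  y(z) = 0.0000-0.0000z
quadratic in z: (1.0010)z²+(-0.0830)z+(-0.0951)=0, √Δ=0.6226 → z ∈ {-0.2696, 0.3524}; z = -0.2696 (taking z<0)
x = -0.0074, y = 0.0000

(-0.0074, 0.0000, -0.2696)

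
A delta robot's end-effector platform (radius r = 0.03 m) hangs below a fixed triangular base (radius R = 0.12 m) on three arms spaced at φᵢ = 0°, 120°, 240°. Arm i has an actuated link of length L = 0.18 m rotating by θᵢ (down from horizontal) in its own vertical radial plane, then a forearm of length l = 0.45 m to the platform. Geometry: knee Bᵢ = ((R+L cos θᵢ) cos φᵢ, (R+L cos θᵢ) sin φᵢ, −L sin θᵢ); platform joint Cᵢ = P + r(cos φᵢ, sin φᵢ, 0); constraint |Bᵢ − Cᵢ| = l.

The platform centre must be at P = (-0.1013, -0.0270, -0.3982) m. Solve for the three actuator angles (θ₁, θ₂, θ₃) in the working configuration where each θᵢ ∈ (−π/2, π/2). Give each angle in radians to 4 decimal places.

θ₁ = 0.6107, θ₂ = 0.1745, θ₃ = -0.0002

φ1=0.0° → target in arm frame (-0.1013, -0.0270)
  A=0.1913, B=-0.3982, C=(l²−L²−A²−y'²−z²)/(2L)=-0.0716
  θ1 = atan2(B,A) + arccos(C/0.4418) = 0.6107
φ2=120.0° → target in arm frame (0.0273, 0.1012)
  A cos θ + B sin θ = C:  0.0627·cos θ + -0.3982·sin θ = -0.0073
  √(A²+B²)=0.4031;  θ2 = -1.4145+1.5890 ≈ 0.1745
rotate P by −φ3: (0.0740, -0.0742, -0.3982)
  e−x'=0.0160;  (l²−L²−(e−x')²−y'²−z²)/2L = 0.0160
  γ=atan2(-0.3982,0.0160)=-1.5307;  ψ=arccos(0.0402)=1.5306;  θ3=γ+ψ≈-0.0002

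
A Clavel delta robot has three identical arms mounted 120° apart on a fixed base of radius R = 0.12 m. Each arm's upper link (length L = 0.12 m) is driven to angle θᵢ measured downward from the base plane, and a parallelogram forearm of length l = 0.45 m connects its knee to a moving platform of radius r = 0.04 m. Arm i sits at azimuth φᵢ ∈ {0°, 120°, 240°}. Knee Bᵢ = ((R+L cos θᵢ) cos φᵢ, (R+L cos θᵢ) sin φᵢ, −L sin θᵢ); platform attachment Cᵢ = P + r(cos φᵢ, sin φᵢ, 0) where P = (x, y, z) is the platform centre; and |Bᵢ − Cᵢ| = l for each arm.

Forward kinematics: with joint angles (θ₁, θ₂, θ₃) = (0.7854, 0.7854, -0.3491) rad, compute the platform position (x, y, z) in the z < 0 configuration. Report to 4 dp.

φ1=0.0°: virtual centre (0.1649, 0.0000, -0.0849), radius l
arm 2 at φ=120.0°: e+L cos θ2 = 0.1649;  S2 = (-0.0824, 0.1428, -0.0849)
S3 = (0.1928·cos240.0°, 0.1928·sin240.0°, 0.0410) = (-0.0964, -0.1669, 0.0410)
subtract pairs → two planes through P
plane₁₂: -0.4946x+0.2855y+0.0000z = 0.0000
Cramer: x(z) = -0.0041+0.2288z;  y(z) = -0.0070+0.3962z
quadratic in z: (1.2093)z²+(0.0869)z+(-0.1667)=0, √Δ=0.9022 → z ∈ {-0.4089, 0.3371}; z = -0.4089 (taking z<0)
x = -0.0976, y = -0.1691

(-0.0976, -0.1691, -0.4089)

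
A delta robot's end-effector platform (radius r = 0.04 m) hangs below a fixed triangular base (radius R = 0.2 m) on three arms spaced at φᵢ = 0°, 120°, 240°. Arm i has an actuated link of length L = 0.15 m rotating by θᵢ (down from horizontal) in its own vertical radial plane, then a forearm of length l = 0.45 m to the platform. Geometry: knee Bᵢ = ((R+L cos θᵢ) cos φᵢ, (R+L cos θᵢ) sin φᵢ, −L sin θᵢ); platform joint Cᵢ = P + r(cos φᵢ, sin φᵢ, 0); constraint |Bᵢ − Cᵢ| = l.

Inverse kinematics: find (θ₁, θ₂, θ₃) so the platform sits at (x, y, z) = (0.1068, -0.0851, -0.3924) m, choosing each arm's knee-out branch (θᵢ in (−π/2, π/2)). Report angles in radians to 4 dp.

arm 1 (φ=0.0°): x'=0.1068, y'=-0.0851
  A=0.0532, B=-0.3924, C=(l²−L²−A²−y'²−z²)/(2L)=0.0532
  γ=atan2(-0.3924,0.0532)=-1.4360;  ψ=arccos(0.1343)=1.4361;  θ1=γ+ψ≈0.0001
arm 2 (φ=120.0°): x'=-0.1271, y'=-0.0499
  A cos θ + B sin θ = C:  0.2871·cos θ + -0.3924·sin θ = -0.1963
  γ=atan2(-0.3924,0.2871)=-0.9391;  ψ=arccos(-0.4038)=1.9864;  θ2=γ+ψ≈1.0473
rotate P by −φ3: (0.0203, 0.1350, -0.3924)
  e−x'=0.1397;  (l²−L²−(e−x')²−y'²−z²)/2L = -0.0391
  γ=atan2(-0.3924,0.1397)=-1.2288;  ψ=arccos(-0.0939)=1.6648;  θ3=γ+ψ≈0.4360

θ₁ = 0.0001, θ₂ = 1.0473, θ₃ = 0.4360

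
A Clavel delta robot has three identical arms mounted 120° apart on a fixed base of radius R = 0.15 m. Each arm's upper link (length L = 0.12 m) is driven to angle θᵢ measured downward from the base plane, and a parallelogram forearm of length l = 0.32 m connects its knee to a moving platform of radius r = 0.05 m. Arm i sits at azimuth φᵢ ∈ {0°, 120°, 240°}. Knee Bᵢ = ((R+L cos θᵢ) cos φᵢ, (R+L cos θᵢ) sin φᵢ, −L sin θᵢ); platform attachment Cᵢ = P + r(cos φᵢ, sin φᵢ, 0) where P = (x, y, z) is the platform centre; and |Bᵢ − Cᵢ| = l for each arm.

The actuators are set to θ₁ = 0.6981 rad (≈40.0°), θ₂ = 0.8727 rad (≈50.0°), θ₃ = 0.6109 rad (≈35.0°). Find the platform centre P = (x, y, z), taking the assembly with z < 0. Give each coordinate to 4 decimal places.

(0.0063, -0.0306, -0.3360)

arm 1 at φ=0.0°: (R−r)+L cos θ1 = 0.1919;  O1 = (0.1919, 0.0000, -0.0771)
arm 2 at φ=120.0°: (R−r)+L cos θ2 = 0.1771;  O2 = (-0.0886, 0.1534, -0.0919)
O3 = (0.1983·cos240.0°, 0.1983·sin240.0°, -0.0688) = (-0.0991, -0.1717, -0.0688)
subtract pairs → two planes through P
linear system: -0.5610x+0.3068y = -0.0030−-0.0296z; -0.5822x+-0.3435y = 0.0013−0.0166z
Cramer: x(z) = 0.0017-0.0137z;  y(z) = -0.0066+0.0715z
quadratic in z: (1.0053)z²+(0.1585)z+(-0.0602)=0, √Δ=0.5170 → z ∈ {-0.3360, 0.1783}; z = -0.3360 (taking z<0)
x = 0.0063, y = -0.0306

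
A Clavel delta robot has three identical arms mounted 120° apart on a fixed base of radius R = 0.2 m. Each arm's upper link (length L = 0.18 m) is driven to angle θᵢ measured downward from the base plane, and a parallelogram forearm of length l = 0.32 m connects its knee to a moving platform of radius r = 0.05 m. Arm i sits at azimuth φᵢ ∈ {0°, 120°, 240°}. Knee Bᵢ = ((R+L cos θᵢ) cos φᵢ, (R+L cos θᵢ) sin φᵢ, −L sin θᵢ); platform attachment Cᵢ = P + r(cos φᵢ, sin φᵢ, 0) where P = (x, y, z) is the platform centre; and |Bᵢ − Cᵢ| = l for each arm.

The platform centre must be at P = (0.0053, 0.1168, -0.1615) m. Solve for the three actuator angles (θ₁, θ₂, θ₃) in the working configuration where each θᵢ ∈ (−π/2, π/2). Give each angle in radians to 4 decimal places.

θ₁ = 0.6107, θ₂ = -0.3489, θ₃ = 1.2218

rotate P by −φ1: (0.0053, 0.1168, -0.1615)
  A=0.1447, B=-0.1615, C=(l²−L²−A²−y'²−z²)/(2L)=0.0259
  γ=atan2(-0.1615,0.1447)=-0.8402;  ψ=arccos(0.1196)=1.4509;  θ1=γ+ψ≈0.6107
φ2=120.0° → target in arm frame (0.0985, -0.0630)
  e−x'=0.0515;  (l²−L²−(e−x')²−y'²−z²)/2L = 0.1036
  θ2 = atan2(B,A) + arccos(C/0.1695) = -0.3489
arm 3 (φ=240.0°): x'=-0.1038, y'=-0.0538
  A cos θ + B sin θ = C:  0.2538·cos θ + -0.1615·sin θ = -0.0650
  γ=atan2(-0.1615,0.2538)=-0.5667;  ψ=arccos(-0.2160)=1.7885;  θ3=γ+ψ≈1.2218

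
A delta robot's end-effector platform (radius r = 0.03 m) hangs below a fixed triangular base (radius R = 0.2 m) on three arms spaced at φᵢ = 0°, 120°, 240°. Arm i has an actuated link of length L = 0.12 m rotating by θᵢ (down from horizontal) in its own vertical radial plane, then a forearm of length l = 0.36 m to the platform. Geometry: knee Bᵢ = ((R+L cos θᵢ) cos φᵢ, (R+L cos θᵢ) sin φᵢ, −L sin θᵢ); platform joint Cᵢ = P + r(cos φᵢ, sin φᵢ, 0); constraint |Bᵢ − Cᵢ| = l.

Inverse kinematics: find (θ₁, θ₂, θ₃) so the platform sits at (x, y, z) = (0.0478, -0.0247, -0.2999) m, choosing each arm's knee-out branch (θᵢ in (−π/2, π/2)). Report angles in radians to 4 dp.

arm 1 (φ=0.0°): x'=0.0478, y'=-0.0247
  A=0.1222, B=-0.2999, C=(l²−L²−A²−y'²−z²)/(2L)=0.0405
  √(A²+B²)=0.3238;  θ1 = -1.1839+1.4454 ≈ 0.2616
φ2=120.0° → target in arm frame (-0.0453, -0.0290)
  A cos θ + B sin θ = C:  0.2153·cos θ + -0.2999·sin θ = -0.0914
  θ2 = atan2(B,A) + arccos(C/0.3692) = 0.8728
rotate P by −φ3: (-0.0025, 0.0537, -0.2999)
  A cos θ + B sin θ = C:  0.1725·cos θ + -0.2999·sin θ = -0.0308
  γ=atan2(-0.2999,0.1725)=-1.0488;  ψ=arccos(-0.0890)=1.6599;  θ3=γ+ψ≈0.6111

θ₁ = 0.2616, θ₂ = 0.8728, θ₃ = 0.6111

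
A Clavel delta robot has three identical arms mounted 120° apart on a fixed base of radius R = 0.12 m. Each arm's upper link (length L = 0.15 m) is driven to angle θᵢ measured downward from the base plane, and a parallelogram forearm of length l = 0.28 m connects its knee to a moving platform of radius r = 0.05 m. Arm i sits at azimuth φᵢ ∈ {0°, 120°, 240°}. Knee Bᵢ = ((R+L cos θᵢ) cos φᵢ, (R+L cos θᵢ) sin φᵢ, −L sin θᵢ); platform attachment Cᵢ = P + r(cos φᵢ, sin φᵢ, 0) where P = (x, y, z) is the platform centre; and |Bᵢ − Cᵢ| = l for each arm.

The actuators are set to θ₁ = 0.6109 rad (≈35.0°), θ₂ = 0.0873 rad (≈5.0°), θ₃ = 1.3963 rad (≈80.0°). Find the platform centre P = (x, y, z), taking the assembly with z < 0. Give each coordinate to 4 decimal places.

(0.0360, 0.1633, -0.2507)

centre 1 = (0.1929·cos0.0°, 0.1929·sin0.0°, -0.0860) = (0.1929, 0.0000, -0.0860)
φ2=120.0°: virtual centre (-0.1097, 0.1900, -0.0131), radius l
centre 3 = (0.0960·cos240.0°, 0.0960·sin240.0°, -0.1477) = (-0.0480, -0.0832, -0.1477)
subtract pairs → two planes through P
[-0.6052 0.3801 0.1459]·P = 0.0037;  [-0.4818 -0.1663 -0.1234]·P = -0.0136
Cramer: x(z) = 0.0160-0.0797z;  y(z) = 0.0352-0.5108z
sphere 1 gives Az²+Bz+C=0 with A=1.2673, B=0.1643, C=-0.0385;  B²−4AC=0.2220;  roots -0.2507, 0.1211;  negative root z = -0.2507
x = 0.0360, y = 0.1633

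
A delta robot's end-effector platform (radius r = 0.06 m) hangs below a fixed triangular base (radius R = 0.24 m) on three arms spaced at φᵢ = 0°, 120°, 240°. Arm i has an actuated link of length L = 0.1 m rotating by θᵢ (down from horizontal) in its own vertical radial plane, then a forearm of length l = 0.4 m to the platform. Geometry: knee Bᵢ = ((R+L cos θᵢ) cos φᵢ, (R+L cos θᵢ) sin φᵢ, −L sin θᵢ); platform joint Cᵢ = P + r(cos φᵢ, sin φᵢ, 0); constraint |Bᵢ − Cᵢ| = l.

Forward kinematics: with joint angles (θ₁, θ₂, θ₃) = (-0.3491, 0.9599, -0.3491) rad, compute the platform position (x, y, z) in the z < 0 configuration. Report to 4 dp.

arm 1 at φ=0.0°: ρ1 = 0.2740;  O1 = (0.2740, 0.0000, 0.0342)
φ2=120.0°: virtual centre (-0.1187, 0.2056, -0.0819), radius l
φ3=240.0°: virtual centre (-0.1370, -0.2373, 0.0342), radius l
subtract pairs → two planes through P
plane₁₂: -0.7853x+0.4111y+-0.2322z = -0.0132
Cramer: x(z) = 0.0088-0.1551z;  y(z) = -0.0152+0.2686z
quadratic in z: (1.0962)z²+(0.0057)z+(-0.0883)=0, √Δ=0.6222 → z ∈ {-0.2864, 0.2812}; z = -0.2864 (taking z<0)
x = 0.0532, y = -0.0922

(0.0532, -0.0922, -0.2864)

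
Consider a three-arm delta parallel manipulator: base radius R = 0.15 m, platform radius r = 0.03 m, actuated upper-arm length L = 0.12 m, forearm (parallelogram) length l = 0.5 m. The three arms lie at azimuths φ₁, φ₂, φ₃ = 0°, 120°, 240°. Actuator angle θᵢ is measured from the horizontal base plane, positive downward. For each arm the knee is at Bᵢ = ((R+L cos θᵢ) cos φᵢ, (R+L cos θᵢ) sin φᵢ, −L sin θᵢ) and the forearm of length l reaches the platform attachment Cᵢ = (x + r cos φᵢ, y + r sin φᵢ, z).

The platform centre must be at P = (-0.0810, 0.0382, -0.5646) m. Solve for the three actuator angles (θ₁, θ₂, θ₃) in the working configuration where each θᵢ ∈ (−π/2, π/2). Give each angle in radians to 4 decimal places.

θ₁ = 1.3958, θ₂ = 0.7854, θ₃ = 1.0469

rotate P by −φ1: (-0.0810, 0.0382, -0.5646)
  A=0.2010, B=-0.5646, C=(l²−L²−A²−y'²−z²)/(2L)=-0.5210
  θ1 = atan2(B,A) + arccos(C/0.5993) = 1.3958
φ2=120.0° → target in arm frame (0.0736, 0.0510)
  e−x'=0.0464;  (l²−L²−(e−x')²−y'²−z²)/2L = -0.3664
  √(A²+B²)=0.5665;  θ2 = -1.4888+2.2741 ≈ 0.7854
arm 3 (φ=240.0°): x'=0.0074, y'=-0.0892
  A cos θ + B sin θ = C:  0.1126·cos θ + -0.5646·sin θ = -0.4326
  θ3 = atan2(B,A) + arccos(C/0.5757) = 1.0469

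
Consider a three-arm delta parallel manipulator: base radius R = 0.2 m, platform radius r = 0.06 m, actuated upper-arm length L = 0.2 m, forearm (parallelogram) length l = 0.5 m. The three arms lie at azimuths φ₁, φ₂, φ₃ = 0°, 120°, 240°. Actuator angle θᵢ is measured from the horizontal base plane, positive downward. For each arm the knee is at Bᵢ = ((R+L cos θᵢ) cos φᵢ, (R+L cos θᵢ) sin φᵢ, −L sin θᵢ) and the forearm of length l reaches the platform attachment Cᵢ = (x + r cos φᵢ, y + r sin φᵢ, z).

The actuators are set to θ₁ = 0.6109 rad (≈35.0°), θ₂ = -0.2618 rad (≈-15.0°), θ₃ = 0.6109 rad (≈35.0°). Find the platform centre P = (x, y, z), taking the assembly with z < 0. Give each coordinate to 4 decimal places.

φ1=0.0°: virtual centre (0.3038, 0.0000, -0.1147), radius l
O2 = (0.3332·cos120.0°, 0.3332·sin120.0°, 0.0518) = (-0.1666, 0.2885, 0.0518)
O3 = (0.3038·cos240.0°, 0.3038·sin240.0°, -0.1147) = (-0.1519, -0.2631, -0.1147)
subtract pairs → two planes through P
plane₁₂: -0.9408x+0.5771y+0.3330z = 0.0082
Cramer: x(z) = -0.0042+0.1716z;  y(z) = 0.0073-0.2972z
into |P−O₁|² = l²: 1.1178z² + 0.1194z + -0.1419 = 0;  Δ = 0.6486;  z = -0.4136 or 0.3069 → z<0 root = -0.4136
x = -0.0752, y = 0.1303

(-0.0752, 0.1303, -0.4136)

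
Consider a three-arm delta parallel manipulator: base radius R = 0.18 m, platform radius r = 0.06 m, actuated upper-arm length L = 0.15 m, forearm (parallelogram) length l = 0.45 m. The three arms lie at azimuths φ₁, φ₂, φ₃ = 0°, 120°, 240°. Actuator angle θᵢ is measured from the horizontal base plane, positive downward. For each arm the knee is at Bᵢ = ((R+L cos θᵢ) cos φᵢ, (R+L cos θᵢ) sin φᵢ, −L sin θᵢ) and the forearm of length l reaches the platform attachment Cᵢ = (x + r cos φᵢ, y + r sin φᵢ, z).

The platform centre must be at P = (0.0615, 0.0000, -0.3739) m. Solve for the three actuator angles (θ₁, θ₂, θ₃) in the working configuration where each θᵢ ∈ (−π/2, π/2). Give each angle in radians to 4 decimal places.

θ₁ = -0.1747, θ₂ = 0.2619, θ₃ = 0.2619

φ1=0.0° → target in arm frame (0.0615, 0.0000)
  A=0.0585, B=-0.3739, C=(l²−L²−A²−y'²−z²)/(2L)=0.1226
  θ1 = atan2(B,A) + arccos(C/0.3784) = -0.1747
arm 2 (φ=120.0°): x'=-0.0307, y'=-0.0533
  A=0.1507, B=-0.3739, C=(l²−L²−A²−y'²−z²)/(2L)=0.0488
  θ2 = atan2(B,A) + arccos(C/0.4031) = 0.2619
φ3=240.0° → target in arm frame (-0.0308, 0.0533)
  A cos θ + B sin θ = C:  0.1508·cos θ + -0.3739·sin θ = 0.0488
  √(A²+B²)=0.4031;  θ3 = -1.1875+1.4495 ≈ 0.2619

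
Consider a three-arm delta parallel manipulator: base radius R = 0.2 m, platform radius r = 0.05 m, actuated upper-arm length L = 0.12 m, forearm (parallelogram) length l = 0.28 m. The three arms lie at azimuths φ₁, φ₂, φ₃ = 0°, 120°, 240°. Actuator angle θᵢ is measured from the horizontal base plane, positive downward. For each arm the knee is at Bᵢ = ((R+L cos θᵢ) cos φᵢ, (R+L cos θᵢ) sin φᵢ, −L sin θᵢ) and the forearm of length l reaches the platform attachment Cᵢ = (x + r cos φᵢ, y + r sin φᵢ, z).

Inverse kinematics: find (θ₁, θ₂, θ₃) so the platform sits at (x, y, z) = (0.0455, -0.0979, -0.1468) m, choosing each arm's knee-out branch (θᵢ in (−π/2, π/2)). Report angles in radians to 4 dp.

rotate P by −φ1: (0.0455, -0.0979, -0.1468)
  A cos θ + B sin θ = C:  0.1045·cos θ + -0.1468·sin θ = 0.0914
  γ=atan2(-0.1468,0.1045)=-0.9522;  ψ=arccos(0.5074)=1.0386;  θ1=γ+ψ≈0.0864
arm 2 (φ=120.0°): x'=-0.1075, y'=0.0095
  A=0.2575, B=-0.1468, C=(l²−L²−A²−y'²−z²)/(2L)=-0.0999
  θ2 = atan2(B,A) + arccos(C/0.2964) = 1.3963
φ3=240.0° → target in arm frame (0.0620, 0.0884)
  A cos θ + B sin θ = C:  0.0880·cos θ + -0.1468·sin θ = 0.1121
  γ=atan2(-0.1468,0.0880)=-1.0309;  ψ=arccos(0.6551)=0.8565;  θ3=γ+ψ≈-0.1744

θ₁ = 0.0864, θ₂ = 1.3963, θ₃ = -0.1744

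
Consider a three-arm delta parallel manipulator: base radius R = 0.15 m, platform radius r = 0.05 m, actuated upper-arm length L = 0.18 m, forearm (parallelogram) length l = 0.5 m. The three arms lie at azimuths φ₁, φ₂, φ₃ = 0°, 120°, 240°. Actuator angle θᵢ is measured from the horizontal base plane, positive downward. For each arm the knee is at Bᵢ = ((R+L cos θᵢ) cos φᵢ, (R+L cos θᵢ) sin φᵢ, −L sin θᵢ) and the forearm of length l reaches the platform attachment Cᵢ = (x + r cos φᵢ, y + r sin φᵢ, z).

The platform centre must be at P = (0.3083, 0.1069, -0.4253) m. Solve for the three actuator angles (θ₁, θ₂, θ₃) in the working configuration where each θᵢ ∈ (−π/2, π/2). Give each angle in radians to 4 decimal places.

θ₁ = -0.3491, θ₂ = 0.9600, θ₃ = 1.3962

rotate P by −φ1: (0.3083, 0.1069, -0.4253)
  A cos θ + B sin θ = C:  -0.2083·cos θ + -0.4253·sin θ = -0.0503
  √(A²+B²)=0.4736;  θ1 = -2.0262+1.6771 ≈ -0.3491
arm 2 (φ=120.0°): x'=-0.0616, y'=-0.3204
  e−x'=0.1616;  (l²−L²−(e−x')²−y'²−z²)/2L = -0.2558
  γ=atan2(-0.4253,0.1616)=-1.2077;  ψ=arccos(-0.5621)=2.1678;  θ2=γ+ψ≈0.9600
arm 3 (φ=240.0°): x'=-0.2467, y'=0.2135
  e−x'=0.3467;  (l²−L²−(e−x')²−y'²−z²)/2L = -0.3586
  √(A²+B²)=0.5487;  θ3 = -0.8868+2.2831 ≈ 1.3962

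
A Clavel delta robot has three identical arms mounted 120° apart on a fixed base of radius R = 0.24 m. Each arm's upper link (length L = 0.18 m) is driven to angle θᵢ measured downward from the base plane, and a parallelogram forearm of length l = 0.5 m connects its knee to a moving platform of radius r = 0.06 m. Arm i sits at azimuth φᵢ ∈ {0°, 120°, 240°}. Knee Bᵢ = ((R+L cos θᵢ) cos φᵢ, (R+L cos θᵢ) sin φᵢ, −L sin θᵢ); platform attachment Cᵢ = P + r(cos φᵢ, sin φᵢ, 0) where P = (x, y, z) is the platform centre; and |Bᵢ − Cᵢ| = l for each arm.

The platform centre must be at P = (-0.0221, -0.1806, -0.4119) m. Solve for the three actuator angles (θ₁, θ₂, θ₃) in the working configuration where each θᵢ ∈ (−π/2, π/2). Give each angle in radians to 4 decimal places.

rotate P by −φ1: (-0.0221, -0.1806, -0.4119)
  A=0.2021, B=-0.4119, C=(l²−L²−A²−y'²−z²)/(2L)=-0.0709
  θ1 = atan2(B,A) + arccos(C/0.4588) = 0.6113
rotate P by −φ2: (-0.1454, 0.1094, -0.4119)
  A=0.3254, B=-0.4119, C=(l²−L²−A²−y'²−z²)/(2L)=-0.1941
  γ=atan2(-0.4119,0.3254)=-0.9023;  ψ=arccos(-0.3699)=1.9497;  θ2=γ+ψ≈1.0474
φ3=240.0° → target in arm frame (0.1675, 0.0712)
  A=0.0125, B=-0.4119, C=(l²−L²−A²−y'²−z²)/(2L)=0.1187
  θ3 = atan2(B,A) + arccos(C/0.4121) = -0.2616

θ₁ = 0.6113, θ₂ = 1.0474, θ₃ = -0.2616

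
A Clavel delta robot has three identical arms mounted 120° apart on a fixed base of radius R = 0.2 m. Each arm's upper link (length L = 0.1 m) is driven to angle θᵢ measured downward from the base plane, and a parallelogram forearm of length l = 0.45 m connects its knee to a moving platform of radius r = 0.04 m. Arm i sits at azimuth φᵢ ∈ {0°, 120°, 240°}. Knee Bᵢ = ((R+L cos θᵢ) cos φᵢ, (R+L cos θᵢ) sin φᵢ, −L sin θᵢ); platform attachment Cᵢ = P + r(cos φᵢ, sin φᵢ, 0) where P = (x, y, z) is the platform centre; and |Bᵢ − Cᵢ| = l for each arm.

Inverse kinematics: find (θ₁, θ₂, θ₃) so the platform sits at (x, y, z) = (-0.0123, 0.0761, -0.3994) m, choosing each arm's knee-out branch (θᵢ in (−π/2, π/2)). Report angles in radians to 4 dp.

θ₁ = 0.4360, θ₂ = -0.0874, θ₃ = 0.6982

arm 1 (φ=0.0°): x'=-0.0123, y'=0.0761
  e−x'=0.1723;  (l²−L²−(e−x')²−y'²−z²)/2L = -0.0125
  √(A²+B²)=0.4350;  θ1 = -1.1635+1.5995 ≈ 0.4360
rotate P by −φ2: (0.0721, -0.0274, -0.3994)
  A=0.0879, B=-0.3994, C=(l²−L²−A²−y'²−z²)/(2L)=0.1225
  γ=atan2(-0.3994,0.0879)=-1.3541;  ψ=arccos(0.2995)=1.2667;  θ2=γ+ψ≈-0.0874
φ3=240.0° → target in arm frame (-0.0598, -0.0487)
  A=0.2198, B=-0.3994, C=(l²−L²−A²−y'²−z²)/(2L)=-0.0884
  γ=atan2(-0.3994,0.2198)=-1.0678;  ψ=arccos(-0.1940)=1.7660;  θ3=γ+ψ≈0.6982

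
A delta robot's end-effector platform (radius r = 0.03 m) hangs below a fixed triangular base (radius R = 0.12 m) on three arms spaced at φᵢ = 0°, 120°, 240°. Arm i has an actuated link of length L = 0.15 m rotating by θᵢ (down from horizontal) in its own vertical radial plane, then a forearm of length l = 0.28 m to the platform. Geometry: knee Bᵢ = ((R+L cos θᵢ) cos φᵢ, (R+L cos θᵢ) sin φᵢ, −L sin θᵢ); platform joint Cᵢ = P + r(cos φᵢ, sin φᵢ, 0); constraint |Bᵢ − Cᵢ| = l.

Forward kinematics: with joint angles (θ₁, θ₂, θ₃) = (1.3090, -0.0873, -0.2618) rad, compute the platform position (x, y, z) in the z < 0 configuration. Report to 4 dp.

(-0.1505, -0.0099, -0.1608)

arm 1 at φ=0.0°: ρ1 = 0.1288;  S1 = (0.1288, 0.0000, -0.1449)
S2 = (0.2394·cos120.0°, 0.2394·sin120.0°, 0.0131) = (-0.1197, 0.2074, 0.0131)
φ3=240.0°: virtual centre (-0.1174, -0.2034, 0.0388), radius l
|S₂|²−|S₁|² = 0.0199;  |S₃|²−|S₁|² = 0.0191
[-0.4971 0.4147 0.3159]·P = 0.0199;  [-0.4925 -0.4068 0.3674]·P = 0.0191
det = 0.4065;  x = -0.0394+0.6911z,  y = 0.0008+0.0665z
into |P−S₁|² = l²: 1.4820z² + 0.0574z + -0.0291 = 0;  Δ = 0.1758;  z = -0.1608 or 0.1221 → z<0 root = -0.1608
x = -0.1505, y = -0.0099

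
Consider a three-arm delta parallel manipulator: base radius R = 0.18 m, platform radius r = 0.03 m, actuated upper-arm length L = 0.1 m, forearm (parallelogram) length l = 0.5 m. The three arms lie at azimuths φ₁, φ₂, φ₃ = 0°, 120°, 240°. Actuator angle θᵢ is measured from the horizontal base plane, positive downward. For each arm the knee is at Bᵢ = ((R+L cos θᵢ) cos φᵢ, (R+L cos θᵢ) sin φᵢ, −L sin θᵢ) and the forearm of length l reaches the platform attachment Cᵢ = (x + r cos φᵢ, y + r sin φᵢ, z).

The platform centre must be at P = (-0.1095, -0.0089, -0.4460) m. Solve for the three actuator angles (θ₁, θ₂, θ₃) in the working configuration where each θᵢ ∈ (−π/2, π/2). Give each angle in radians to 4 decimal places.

θ₁ = 0.7850, θ₂ = -0.0004, θ₃ = -0.0877

φ1=0.0° → target in arm frame (-0.1095, -0.0089)
  A=0.2595, B=-0.4460, C=(l²−L²−A²−y'²−z²)/(2L)=-0.1317
  √(A²+B²)=0.5160;  θ1 = -1.0438+1.8288 ≈ 0.7850
φ2=120.0° → target in arm frame (0.0470, 0.0993)
  A=0.1030, B=-0.4460, C=(l²−L²−A²−y'²−z²)/(2L)=0.1031
  √(A²+B²)=0.4577;  θ2 = -1.3439+1.3435 ≈ -0.0004
rotate P by −φ3: (0.0625, -0.0904, -0.4460)
  A=0.0875, B=-0.4460, C=(l²−L²−A²−y'²−z²)/(2L)=0.1263
  θ3 = atan2(B,A) + arccos(C/0.4545) = -0.0877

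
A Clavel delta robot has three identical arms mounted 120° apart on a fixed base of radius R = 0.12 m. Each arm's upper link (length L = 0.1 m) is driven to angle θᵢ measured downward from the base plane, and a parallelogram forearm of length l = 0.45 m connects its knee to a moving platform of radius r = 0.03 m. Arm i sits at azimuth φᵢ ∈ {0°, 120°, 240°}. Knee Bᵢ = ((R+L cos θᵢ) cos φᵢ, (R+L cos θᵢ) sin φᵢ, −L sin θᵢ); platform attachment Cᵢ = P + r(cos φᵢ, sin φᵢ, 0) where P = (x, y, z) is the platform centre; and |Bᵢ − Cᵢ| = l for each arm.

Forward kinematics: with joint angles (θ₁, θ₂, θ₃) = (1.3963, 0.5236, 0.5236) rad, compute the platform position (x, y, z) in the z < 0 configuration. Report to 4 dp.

arm 1 at φ=0.0°: ρ1 = 0.1074;  centre 1 = (0.1074, 0.0000, -0.0985)
arm 2 at φ=120.0°: ρ2 = 0.1766;  centre 2 = (-0.0883, 0.1529, -0.0500)
centre 3 = (0.1766·cos240.0°, 0.1766·sin240.0°, -0.0500) = (-0.0883, -0.1529, -0.0500)
subtract pairs → two planes through P
linear system: -0.3913x+0.3059y = 0.0125−0.0970z; -0.3913x+-0.3059y = 0.0125−0.0970z
Cramer: x(z) = -0.0318+0.2478z;  y(z) = 0.0000-0.0000z
sphere 1 gives Az²+Bz+C=0 with A=1.0614, B=0.1280, C=-0.1734;  B²−4AC=0.7527;  roots -0.4690, 0.3484;  negative root z = -0.4690
x = -0.1481, y = 0.0000

(-0.1481, 0.0000, -0.4690)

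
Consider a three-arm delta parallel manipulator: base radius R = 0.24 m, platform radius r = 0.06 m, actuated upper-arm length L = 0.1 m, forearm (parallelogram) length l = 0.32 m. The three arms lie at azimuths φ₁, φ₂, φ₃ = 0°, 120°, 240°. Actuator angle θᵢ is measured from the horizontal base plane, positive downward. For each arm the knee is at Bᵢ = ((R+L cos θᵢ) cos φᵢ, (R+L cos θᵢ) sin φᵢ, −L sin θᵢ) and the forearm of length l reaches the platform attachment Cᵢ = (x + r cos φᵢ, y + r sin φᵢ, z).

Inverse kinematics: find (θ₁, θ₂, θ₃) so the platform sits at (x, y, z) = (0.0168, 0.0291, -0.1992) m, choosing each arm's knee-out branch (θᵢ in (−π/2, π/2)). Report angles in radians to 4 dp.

arm 1 (φ=0.0°): x'=0.0168, y'=0.0291
  e−x'=0.1632;  (l²−L²−(e−x')²−y'²−z²)/2L = 0.1262
  γ=atan2(-0.1992,0.1632)=-0.8844;  ψ=arccos(0.4900)=1.0587;  θ1=γ+ψ≈0.1743
rotate P by −φ2: (0.0168, -0.0291, -0.1992)
  e−x'=0.1632;  (l²−L²−(e−x')²−y'²−z²)/2L = 0.1262
  γ=atan2(-0.1992,0.1632)=-0.8844;  ψ=arccos(0.4900)=1.0587;  θ2=γ+ψ≈0.1742
arm 3 (φ=240.0°): x'=-0.0336, y'=0.0000
  A cos θ + B sin θ = C:  0.2136·cos θ + -0.1992·sin θ = 0.0355
  θ3 = atan2(B,A) + arccos(C/0.2921) = 0.6985

θ₁ = 0.1743, θ₂ = 0.1742, θ₃ = 0.6985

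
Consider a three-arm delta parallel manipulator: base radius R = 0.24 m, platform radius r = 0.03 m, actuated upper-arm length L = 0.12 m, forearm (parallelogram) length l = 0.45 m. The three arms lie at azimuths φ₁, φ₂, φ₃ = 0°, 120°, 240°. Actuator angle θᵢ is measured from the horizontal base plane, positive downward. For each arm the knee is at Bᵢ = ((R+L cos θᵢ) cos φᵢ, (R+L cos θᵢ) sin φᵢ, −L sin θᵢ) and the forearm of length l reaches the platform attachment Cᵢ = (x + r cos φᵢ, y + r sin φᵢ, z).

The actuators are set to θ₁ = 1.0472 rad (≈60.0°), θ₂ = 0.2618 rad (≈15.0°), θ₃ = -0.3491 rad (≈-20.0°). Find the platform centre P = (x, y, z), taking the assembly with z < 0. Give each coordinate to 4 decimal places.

arm 1 at φ=0.0°: (R−r)+L cos θ1 = 0.2700;  centre 1 = (0.2700, 0.0000, -0.1039)
centre 2 = (0.3259·cos120.0°, 0.3259·sin120.0°, -0.0311) = (-0.1630, 0.2822, -0.0311)
centre 3 = (0.3228·cos240.0°, 0.3228·sin240.0°, 0.0410) = (-0.1614, -0.2795, 0.0410)
subtract pairs → two planes through P
linear system: -0.8659x+0.5645y = 0.0235−0.1457z; -0.8628x+-0.5590y = 0.0222−0.2899z
Cramer: x(z) = -0.0264+0.2524z;  y(z) = 0.0011+0.1291z
sphere 1 gives Az²+Bz+C=0 with A=1.0804, B=0.0585, C=-0.1038;  B²−4AC=0.4522;  roots -0.3383, 0.2841;  negative root z = -0.3383
x = -0.1118, y = -0.0426

(-0.1118, -0.0426, -0.3383)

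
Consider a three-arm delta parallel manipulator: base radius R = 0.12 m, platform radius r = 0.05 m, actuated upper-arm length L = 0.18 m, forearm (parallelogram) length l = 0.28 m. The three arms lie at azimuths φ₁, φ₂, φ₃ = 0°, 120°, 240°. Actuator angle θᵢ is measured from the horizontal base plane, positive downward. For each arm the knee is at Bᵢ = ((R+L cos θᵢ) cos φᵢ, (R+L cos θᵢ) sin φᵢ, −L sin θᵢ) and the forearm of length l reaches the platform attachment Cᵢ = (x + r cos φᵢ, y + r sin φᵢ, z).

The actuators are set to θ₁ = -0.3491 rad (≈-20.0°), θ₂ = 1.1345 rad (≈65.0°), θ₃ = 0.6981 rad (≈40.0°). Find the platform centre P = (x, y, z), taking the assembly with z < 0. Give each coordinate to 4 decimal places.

(0.1359, -0.0576, -0.1923)

S1 = (0.2391·cos0.0°, 0.2391·sin0.0°, 0.0616) = (0.2391, 0.0000, 0.0616)
S2 = (0.1461·cos120.0°, 0.1461·sin120.0°, -0.1631) = (-0.0730, 0.1265, -0.1631)
S3 = (0.2079·cos240.0°, 0.2079·sin240.0°, -0.1157) = (-0.1039, -0.1800, -0.1157)
subtract pairs → two planes through P
linear system: -0.6244x+0.2530y = -0.0130−-0.4494z; -0.6862x+-0.3601y = -0.0044−-0.3545z
det = 0.3984;  x = 0.0146+-0.6313z,  y = -0.0156+0.2184z
quadratic in z: (1.4463)z²+(0.1536)z+(-0.0239)=0, √Δ=0.4025 → z ∈ {-0.1923, 0.0860}; z = -0.1923 (taking z<0)
x = 0.1359, y = -0.0576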